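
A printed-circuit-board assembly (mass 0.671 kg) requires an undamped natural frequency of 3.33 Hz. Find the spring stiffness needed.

ω_n = 2πf_n = 2π × 3.33 = 20.92 rad/s.
k = m·ω_n² = 0.671 × 20.92² = 0.671 × 437.8 = 293.7 N/m.

294 N/m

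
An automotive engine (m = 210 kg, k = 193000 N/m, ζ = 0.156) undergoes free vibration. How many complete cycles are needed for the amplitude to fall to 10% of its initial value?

Logarithmic decrement δ = 2πζ/√(1 − ζ²) = 2π × 0.1560/√(1 − 0.0243) = 0.9923.
x_n/x₀ = e^(−nδ) ≤ 0.1; take ln: n ≥ ln(1/0.1)/δ = 2.303/0.9923 = 2.320.
So 3 complete cycles are required.

3 cycles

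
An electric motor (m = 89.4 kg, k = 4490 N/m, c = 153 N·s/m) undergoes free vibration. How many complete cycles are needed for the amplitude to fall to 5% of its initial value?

4 cycles

ζ = c/(2√(km)) = 153/(2√(4490 × 89.4)) = 153/1267 = 0.1207.
Logarithmic decrement δ = 2πζ/√(1 − ζ²) = 2π × 0.1207/√(1 − 0.0146) = 0.7643.
x_n/x₀ = e^(−nδ) ≤ 0.05; take ln: n ≥ ln(1/0.05)/δ = 2.996/0.7643 = 3.920.
So 4 complete cycles are required.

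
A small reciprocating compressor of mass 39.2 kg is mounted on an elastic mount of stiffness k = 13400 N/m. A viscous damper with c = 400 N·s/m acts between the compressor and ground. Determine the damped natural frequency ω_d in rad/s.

ω_n = √(k/m) = √(13400/39.2) = 18.49 rad/s.
Critical damping c_c = 2√(k·m) = 2√(13400 × 39.2) = 1450 N·s/m, so ζ = c/c_c = 400/1450 = 0.2760.
ω_d = ω_n√(1 − ζ²) = 18.49 × √(1 − 0.0761) = 17.77 rad/s.

17.8 rad/s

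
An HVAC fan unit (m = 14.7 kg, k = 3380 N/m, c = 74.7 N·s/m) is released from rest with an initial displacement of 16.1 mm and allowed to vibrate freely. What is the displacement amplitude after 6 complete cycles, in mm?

0.0266 mm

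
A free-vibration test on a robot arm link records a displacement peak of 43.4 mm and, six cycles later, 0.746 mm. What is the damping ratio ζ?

0.107

Logarithmic decrement δ = (1/n)·ln(x₀/x_n) = (1/6)·ln(43.4/0.746) = (1/6)·ln(58.18) = 0.6772.
ζ = δ/√(4π² + δ²) = 0.6772/√(39.48 + 0.459) = 0.6772/6.320 = 0.1072.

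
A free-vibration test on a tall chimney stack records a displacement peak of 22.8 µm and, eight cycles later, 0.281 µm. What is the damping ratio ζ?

Logarithmic decrement δ = (1/n)·ln(x₀/x_n) = (1/8)·ln(22.8/0.281) = (1/8)·ln(81.14) = 0.5495.
ζ = δ/√(4π² + δ²) = 0.5495/√(39.48 + 0.302) = 0.5495/6.307 = 0.08713.

0.0871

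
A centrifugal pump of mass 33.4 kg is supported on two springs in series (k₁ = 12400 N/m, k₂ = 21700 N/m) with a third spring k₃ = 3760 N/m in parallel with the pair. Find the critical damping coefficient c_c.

Series pair: k_s = k₁k₂/(k₁+k₂) = (12400)(21700)/(12400 + 21700) = 7891 N/m. In parallel with k₃: k_eq = 7891 + 3760 = 11650 N/m.
c_c = 2√(k_eq·m) = 2√(11650 × 33.4) = 2 × 623.8 = 1248 N·s/m.

1250 N·s/m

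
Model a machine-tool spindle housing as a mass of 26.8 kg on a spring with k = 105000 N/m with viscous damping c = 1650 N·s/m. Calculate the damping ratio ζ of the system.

0.492

ω_n = √(k/m) = √(105000/26.8) = 62.59 rad/s.
Critical damping c_c = 2√(k·m) = 2√(105000 × 26.8) = 3355 N·s/m, so ζ = c/c_c = 1650/3355 = 0.4918.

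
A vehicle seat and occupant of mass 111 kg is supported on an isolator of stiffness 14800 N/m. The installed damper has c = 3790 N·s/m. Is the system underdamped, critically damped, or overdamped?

c_c = 2√(k·m) = 2563 N·s/m; ζ = c/c_c = 3790/2563 = 1.48.
Since ζ > 1 the system is overdamped.

overdamped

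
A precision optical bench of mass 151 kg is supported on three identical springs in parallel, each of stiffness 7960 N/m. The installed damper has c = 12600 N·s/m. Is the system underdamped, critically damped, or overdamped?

overdamped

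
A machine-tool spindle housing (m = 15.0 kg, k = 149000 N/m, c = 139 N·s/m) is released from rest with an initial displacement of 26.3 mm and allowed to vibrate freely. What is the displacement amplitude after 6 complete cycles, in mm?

4.55 mm

ζ = c/(2√(km)) = 139/(2√(149000 × 15.0)) = 139/2990 = 0.04649.
Logarithmic decrement δ = 2πζ/√(1 − ζ²) = 2π × 0.04649/√(1 − 0.00216) = 0.2924.
After n cycles, x_n/x₀ = e^(−nδ), so x_6 = 26.3 × e^(−6 × 0.2924) = 26.3 × 0.1730 = 4.550 mm.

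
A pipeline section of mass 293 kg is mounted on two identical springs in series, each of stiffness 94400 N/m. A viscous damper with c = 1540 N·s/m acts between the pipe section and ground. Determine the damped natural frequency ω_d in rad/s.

Series springs: 1/k_eq = 2/94400, so k_eq = 94400/2 = 47200 N/m.
ω_n = √(k_eq/m) = √(47200/293) = 12.69 rad/s.
Critical damping c_c = 2√(k_eq·m) = 2√(47200 × 293) = 7438 N·s/m, so ζ = c/c_c = 1540/7438 = 0.2071.
ω_d = ω_n√(1 − ζ²) = 12.69 × √(1 − 0.0429) = 12.42 rad/s.

12.4 rad/s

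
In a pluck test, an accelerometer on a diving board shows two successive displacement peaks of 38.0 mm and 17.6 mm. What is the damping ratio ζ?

0.122

Logarithmic decrement δ = (1/n)·ln(x₀/x_n) = (1/1)·ln(38.0/17.6) = (1/1)·ln(2.159) = 0.7697.
ζ = δ/√(4π² + δ²) = 0.7697/√(39.48 + 0.592) = 0.7697/6.330 = 0.1216.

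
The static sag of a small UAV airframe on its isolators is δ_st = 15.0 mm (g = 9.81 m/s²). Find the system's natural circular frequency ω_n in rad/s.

25.6 rad/s

ω_n = √(g/δ_st) = √(9.81/0.0150) = √654.0 = 25.57 rad/s.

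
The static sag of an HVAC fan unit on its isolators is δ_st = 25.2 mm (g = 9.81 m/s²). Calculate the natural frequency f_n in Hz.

3.14 Hz

ω_n = √(g/δ_st) = √(9.81/0.0252) = √389.3 = 19.73 rad/s.
f_n = ω_n/(2π) = 19.73/6.283 = 3.140 Hz.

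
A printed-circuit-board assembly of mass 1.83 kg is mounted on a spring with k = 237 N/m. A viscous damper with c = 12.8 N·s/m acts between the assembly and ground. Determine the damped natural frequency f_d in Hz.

1.72 Hz

ω_n = √(k/m) = √(237.0/1.83) = 11.38 rad/s.
Critical damping c_c = 2√(k·m) = 2√(237.0 × 1.83) = 41.65 N·s/m, so ζ = c/c_c = 12.8/41.65 = 0.3073.
ω_d = ω_n√(1 − ζ²) = 11.38 × √(1 − 0.0944) = 10.83 rad/s.
f_d = ω_d/(2π) = 1.724 Hz.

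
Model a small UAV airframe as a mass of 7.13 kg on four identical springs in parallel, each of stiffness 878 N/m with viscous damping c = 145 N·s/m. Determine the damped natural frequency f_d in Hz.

Parallel springs add: k_eq = 4 × 878 = 3512 N/m.
ω_n = √(k_eq/m) = √(3512/7.13) = 22.19 rad/s.
Critical damping c_c = 2√(k_eq·m) = 2√(3512 × 7.13) = 316.5 N·s/m, so ζ = c/c_c = 145/316.5 = 0.4582.
ω_d = ω_n√(1 − ζ²) = 22.19 × √(1 − 0.210) = 19.73 rad/s.
f_d = ω_d/(2π) = 3.140 Hz.

3.14 Hz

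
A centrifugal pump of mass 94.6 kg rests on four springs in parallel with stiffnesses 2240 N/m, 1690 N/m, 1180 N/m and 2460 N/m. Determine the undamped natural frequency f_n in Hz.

1.42 Hz

Parallel springs add: k_eq = 2240 + 1690 + 1180 + 2460 = 7570 N/m.
ω_n = √(k_eq/m) = √(7570/94.6) = √80.02 = 8.945 rad/s.
f_n = ω_n/(2π) = 8.945/6.283 = 1.424 Hz.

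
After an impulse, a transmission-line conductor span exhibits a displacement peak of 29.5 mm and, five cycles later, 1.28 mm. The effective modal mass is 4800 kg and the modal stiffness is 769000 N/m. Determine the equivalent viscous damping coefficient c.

12100 N·s/m

Logarithmic decrement δ = (1/n)·ln(x₀/x_n) = (1/5)·ln(29.5/1.28) = (1/5)·ln(23.05) = 0.6275.
ζ = δ/√(4π² + δ²) = 0.6275/√(39.48 + 0.394) = 0.6275/6.314 = 0.09938.
c = ζ · 2√(km) = 0.09938 × 2√(769000 × 4800) = 0.09938 × 121500 = 12080 N·s/m.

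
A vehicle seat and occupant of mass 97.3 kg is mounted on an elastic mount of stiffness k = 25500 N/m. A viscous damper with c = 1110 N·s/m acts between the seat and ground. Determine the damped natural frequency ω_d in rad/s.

15.2 rad/s

ω_n = √(k/m) = √(25500/97.3) = 16.19 rad/s.
Critical damping c_c = 2√(k·m) = 2√(25500 × 97.3) = 3150 N·s/m, so ζ = c/c_c = 1110/3150 = 0.3523.
ω_d = ω_n√(1 − ζ²) = 16.19 × √(1 − 0.124) = 15.15 rad/s.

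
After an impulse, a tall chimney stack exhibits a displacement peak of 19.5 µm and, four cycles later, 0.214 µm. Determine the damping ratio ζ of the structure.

0.177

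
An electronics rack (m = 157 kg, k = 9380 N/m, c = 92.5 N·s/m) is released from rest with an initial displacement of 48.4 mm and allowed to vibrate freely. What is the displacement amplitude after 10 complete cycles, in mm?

4.41 mm

ζ = c/(2√(km)) = 92.5/(2√(9380 × 157)) = 92.5/2427 = 0.03811.
Logarithmic decrement δ = 2πζ/√(1 − ζ²) = 2π × 0.03811/√(1 − 0.00145) = 0.2396.
After n cycles, x_n/x₀ = e^(−nδ), so x_10 = 48.4 × e^(−10 × 0.2396) = 48.4 × 0.09105 = 4.407 mm.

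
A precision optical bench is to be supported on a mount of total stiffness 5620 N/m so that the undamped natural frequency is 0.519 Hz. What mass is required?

ω_n = 2πf_n = 2π × 0.519 = 3.261 rad/s.
m = k/ω_n² = 5620/3.261² = 5620/10.63 = 528.5 kg.

528 kg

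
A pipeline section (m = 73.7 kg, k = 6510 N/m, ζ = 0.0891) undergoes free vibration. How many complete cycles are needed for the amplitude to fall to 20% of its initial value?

3 cycles

Logarithmic decrement δ = 2πζ/√(1 − ζ²) = 2π × 0.08910/√(1 − 0.00794) = 0.5621.
x_n/x₀ = e^(−nδ) ≤ 0.2; take ln: n ≥ ln(1/0.2)/δ = 1.609/0.5621 = 2.863.
So 3 complete cycles are required.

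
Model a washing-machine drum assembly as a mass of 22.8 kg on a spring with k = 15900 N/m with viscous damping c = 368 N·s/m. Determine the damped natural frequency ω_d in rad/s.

ω_n = √(k/m) = √(15900/22.8) = 26.41 rad/s.
Critical damping c_c = 2√(k·m) = 2√(15900 × 22.8) = 1204 N·s/m, so ζ = c/c_c = 368/1204 = 0.3056.
ω_d = ω_n√(1 − ζ²) = 26.41 × √(1 − 0.0934) = 25.14 rad/s.

25.1 rad/s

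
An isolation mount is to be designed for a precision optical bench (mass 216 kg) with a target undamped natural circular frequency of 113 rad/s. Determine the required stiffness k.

2760000 N/m

k = m·ω_n² = 216 × 113.0² = 216 × 12770 = 2758000 N/m.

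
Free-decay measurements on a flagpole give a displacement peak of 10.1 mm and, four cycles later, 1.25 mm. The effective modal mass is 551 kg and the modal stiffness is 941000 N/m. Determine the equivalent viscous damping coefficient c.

3770 N·s/m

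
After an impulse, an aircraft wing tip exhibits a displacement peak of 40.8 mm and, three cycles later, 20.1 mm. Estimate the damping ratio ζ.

Logarithmic decrement δ = (1/n)·ln(x₀/x_n) = (1/3)·ln(40.8/20.1) = (1/3)·ln(2.030) = 0.2360.
ζ = δ/√(4π² + δ²) = 0.2360/√(39.48 + 0.0557) = 0.2360/6.288 = 0.03753.

0.0375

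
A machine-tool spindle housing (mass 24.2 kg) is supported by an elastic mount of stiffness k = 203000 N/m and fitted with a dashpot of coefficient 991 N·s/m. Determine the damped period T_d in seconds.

ω_n = √(k/m) = √(203000/24.2) = 91.59 rad/s.
Critical damping c_c = 2√(k·m) = 2√(203000 × 24.2) = 4433 N·s/m, so ζ = c/c_c = 991/4433 = 0.2236.
ω_d = ω_n√(1 − ζ²) = 91.59 × √(1 − 0.0500) = 89.27 rad/s.
T_d = 2π/ω_d = 0.07038 s.

0.0704 s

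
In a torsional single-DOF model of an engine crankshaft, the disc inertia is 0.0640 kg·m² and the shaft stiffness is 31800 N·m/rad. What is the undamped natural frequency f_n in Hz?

ω_n = √(k_t/J) = √(31800/0.0640) = √496900 = 704.9 rad/s.
f_n = ω_n/(2π) = 704.9/6.283 = 112.2 Hz.

112 Hz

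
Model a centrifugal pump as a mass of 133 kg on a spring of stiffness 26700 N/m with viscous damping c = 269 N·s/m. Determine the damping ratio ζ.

ω_n = √(k/m) = √(26700/133) = 14.17 rad/s.
Critical damping c_c = 2√(k·m) = 2√(26700 × 133) = 3769 N·s/m, so ζ = c/c_c = 269/3769 = 0.07137.

0.0714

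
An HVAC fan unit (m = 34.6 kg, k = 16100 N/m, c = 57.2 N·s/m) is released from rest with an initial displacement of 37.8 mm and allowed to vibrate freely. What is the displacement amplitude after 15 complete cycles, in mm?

1.02 mm

ζ = c/(2√(km)) = 57.2/(2√(16100 × 34.6)) = 57.2/1493 = 0.03832.
Logarithmic decrement δ = 2πζ/√(1 − ζ²) = 2π × 0.03832/√(1 − 0.00147) = 0.2409.
After n cycles, x_n/x₀ = e^(−nδ), so x_15 = 37.8 × e^(−15 × 0.2409) = 37.8 × 0.02694 = 1.018 mm.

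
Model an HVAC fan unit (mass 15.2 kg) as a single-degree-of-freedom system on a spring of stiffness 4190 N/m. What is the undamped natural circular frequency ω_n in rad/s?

ω_n = √(k/m) = √(4190/15.2) = √275.7 = 16.60 rad/s.

16.6 rad/s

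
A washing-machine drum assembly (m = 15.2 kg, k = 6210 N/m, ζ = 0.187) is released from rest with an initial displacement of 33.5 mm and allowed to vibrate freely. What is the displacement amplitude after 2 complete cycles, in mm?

3.06 mm

Logarithmic decrement δ = 2πζ/√(1 − ζ²) = 2π × 0.1870/√(1 − 0.0350) = 1.196.
After n cycles, x_n/x₀ = e^(−nδ), so x_2 = 33.5 × e^(−2 × 1.196) = 33.5 × 0.09144 = 3.063 mm.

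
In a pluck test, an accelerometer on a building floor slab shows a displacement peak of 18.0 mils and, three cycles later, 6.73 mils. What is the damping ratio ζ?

0.0521

Logarithmic decrement δ = (1/n)·ln(x₀/x_n) = (1/3)·ln(18.0/6.73) = (1/3)·ln(2.675) = 0.3279.
ζ = δ/√(4π² + δ²) = 0.3279/√(39.48 + 0.108) = 0.3279/6.292 = 0.05212.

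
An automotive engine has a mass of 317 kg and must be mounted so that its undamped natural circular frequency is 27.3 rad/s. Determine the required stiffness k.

k = m·ω_n² = 317 × 27.30² = 317 × 745.3 = 236300 N/m.

236000 N/m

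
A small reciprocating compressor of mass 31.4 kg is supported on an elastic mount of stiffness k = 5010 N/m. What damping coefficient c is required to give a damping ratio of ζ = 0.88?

698 N·s/m

c_c = 2√(k·m) = 2√(5010 × 31.4) = 793.3 N·s/m.
c = ζ·c_c = 0.88 × 793.3 = 698.1 N·s/m.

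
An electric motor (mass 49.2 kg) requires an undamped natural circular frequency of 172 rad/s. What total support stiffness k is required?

1460000 N/m

k = m·ω_n² = 49.2 × 172.0² = 49.2 × 29580 = 1456000 N/m.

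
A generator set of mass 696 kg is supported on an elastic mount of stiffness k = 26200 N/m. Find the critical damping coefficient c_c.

c_c = 2√(k·m) = 2√(26200 × 696) = 2 × 4270 = 8541 N·s/m.

8540 N·s/m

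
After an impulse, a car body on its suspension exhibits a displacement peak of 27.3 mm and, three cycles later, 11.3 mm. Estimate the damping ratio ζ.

0.0467

Logarithmic decrement δ = (1/n)·ln(x₀/x_n) = (1/3)·ln(27.3/11.3) = (1/3)·ln(2.416) = 0.2940.
ζ = δ/√(4π² + δ²) = 0.2940/√(39.48 + 0.0865) = 0.2940/6.290 = 0.04674.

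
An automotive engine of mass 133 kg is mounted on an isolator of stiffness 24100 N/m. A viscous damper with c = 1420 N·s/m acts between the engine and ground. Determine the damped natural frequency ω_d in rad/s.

12.4 rad/s

ω_n = √(k/m) = √(24100/133) = 13.46 rad/s.
Critical damping c_c = 2√(k·m) = 2√(24100 × 133) = 3581 N·s/m, so ζ = c/c_c = 1420/3581 = 0.3966.
ω_d = ω_n√(1 − ζ²) = 13.46 × √(1 − 0.157) = 12.36 rad/s.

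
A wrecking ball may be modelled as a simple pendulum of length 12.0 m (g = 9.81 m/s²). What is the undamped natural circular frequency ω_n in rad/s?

0.904 rad/s

For a simple pendulum ω_n = √(g/L) = √(9.81/12.0) = √0.8175 = 0.9042 rad/s.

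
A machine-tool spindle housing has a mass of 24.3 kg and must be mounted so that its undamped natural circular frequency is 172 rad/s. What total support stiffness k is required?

k = m·ω_n² = 24.3 × 172.0² = 24.3 × 29580 = 718900 N/m.

719000 N/m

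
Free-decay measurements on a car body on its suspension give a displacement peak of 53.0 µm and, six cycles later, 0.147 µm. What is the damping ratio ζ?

Logarithmic decrement δ = (1/n)·ln(x₀/x_n) = (1/6)·ln(53.0/0.147) = (1/6)·ln(360.5) = 0.9813.
ζ = δ/√(4π² + δ²) = 0.9813/√(39.48 + 0.963) = 0.9813/6.359 = 0.1543.

0.154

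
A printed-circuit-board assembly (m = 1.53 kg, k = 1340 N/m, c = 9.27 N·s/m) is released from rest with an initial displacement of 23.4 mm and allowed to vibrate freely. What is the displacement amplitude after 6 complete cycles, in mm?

ζ = c/(2√(km)) = 9.27/(2√(1340 × 1.53)) = 9.27/90.56 = 0.1024.
Logarithmic decrement δ = 2πζ/√(1 − ζ²) = 2π × 0.1024/√(1 − 0.0105) = 0.6466.
After n cycles, x_n/x₀ = e^(−nδ), so x_6 = 23.4 × e^(−6 × 0.6466) = 23.4 × 0.02066 = 0.4835 mm.

0.483 mm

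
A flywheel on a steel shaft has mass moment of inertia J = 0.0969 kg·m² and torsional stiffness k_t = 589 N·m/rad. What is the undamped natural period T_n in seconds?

ω_n = √(k_t/J) = √(589/0.0969) = √6078 = 77.96 rad/s.
T_n = 2π/ω_n = 6.283/77.96 = 0.08059 s.

0.0806 s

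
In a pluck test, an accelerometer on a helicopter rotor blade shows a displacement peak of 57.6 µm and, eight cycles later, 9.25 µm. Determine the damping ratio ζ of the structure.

0.0364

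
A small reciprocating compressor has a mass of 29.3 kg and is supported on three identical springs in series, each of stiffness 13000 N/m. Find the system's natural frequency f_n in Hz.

1.94 Hz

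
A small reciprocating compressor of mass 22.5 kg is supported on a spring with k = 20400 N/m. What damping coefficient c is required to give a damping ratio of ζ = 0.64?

867 N·s/m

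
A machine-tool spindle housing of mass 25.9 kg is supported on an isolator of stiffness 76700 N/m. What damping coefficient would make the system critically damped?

c_c = 2√(k·m) = 2√(76700 × 25.9) = 2 × 1409 = 2819 N·s/m.

2820 N·s/m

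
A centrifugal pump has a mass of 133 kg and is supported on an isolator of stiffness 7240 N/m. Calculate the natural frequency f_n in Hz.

1.17 Hz

ω_n = √(k/m) = √(7240/133) = √54.44 = 7.378 rad/s.
f_n = ω_n/(2π) = 7.378/6.283 = 1.174 Hz.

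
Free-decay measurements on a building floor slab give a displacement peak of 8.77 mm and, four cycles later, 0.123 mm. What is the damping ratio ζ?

Logarithmic decrement δ = (1/n)·ln(x₀/x_n) = (1/4)·ln(8.77/0.123) = (1/4)·ln(71.30) = 1.067.
ζ = δ/√(4π² + δ²) = 1.067/√(39.48 + 1.14) = 1.067/6.373 = 0.1674.

0.167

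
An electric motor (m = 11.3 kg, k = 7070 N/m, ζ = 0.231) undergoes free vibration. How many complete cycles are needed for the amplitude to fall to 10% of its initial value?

2 cycles

Logarithmic decrement δ = 2πζ/√(1 − ζ²) = 2π × 0.2310/√(1 − 0.0534) = 1.492.
x_n/x₀ = e^(−nδ) ≤ 0.1; take ln: n ≥ ln(1/0.1)/δ = 2.303/1.492 = 1.544.
So 2 complete cycles are required.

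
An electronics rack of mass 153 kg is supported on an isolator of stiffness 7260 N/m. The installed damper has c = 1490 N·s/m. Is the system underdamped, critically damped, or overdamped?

underdamped

c_c = 2√(k·m) = 2108 N·s/m; ζ = c/c_c = 1490/2108 = 0.707.
Since ζ < 1 the system is underdamped.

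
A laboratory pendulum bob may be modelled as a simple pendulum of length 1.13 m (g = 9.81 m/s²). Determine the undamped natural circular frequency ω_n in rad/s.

For a simple pendulum ω_n = √(g/L) = √(9.81/1.13) = √8.681 = 2.946 rad/s.

2.95 rad/s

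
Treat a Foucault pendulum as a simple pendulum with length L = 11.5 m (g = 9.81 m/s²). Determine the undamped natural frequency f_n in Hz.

For a simple pendulum ω_n = √(g/L) = √(9.81/11.5) = √0.8530 = 0.9236 rad/s.
f_n = ω_n/(2π) = 0.9236/6.283 = 0.1470 Hz.

0.147 Hz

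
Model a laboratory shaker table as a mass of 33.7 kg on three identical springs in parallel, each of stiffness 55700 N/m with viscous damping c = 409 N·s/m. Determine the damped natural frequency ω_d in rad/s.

Parallel springs add: k_eq = 3 × 55700 = 167100 N/m.
ω_n = √(k_eq/m) = √(167100/33.7) = 70.42 rad/s.
Critical damping c_c = 2√(k_eq·m) = 2√(167100 × 33.7) = 4746 N·s/m, so ζ = c/c_c = 409/4746 = 0.08618.
ω_d = ω_n√(1 − ζ²) = 70.42 × √(1 − 0.00743) = 70.15 rad/s.

70.2 rad/s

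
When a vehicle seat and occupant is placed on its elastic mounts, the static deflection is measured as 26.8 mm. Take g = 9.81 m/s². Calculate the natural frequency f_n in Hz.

ω_n = √(g/δ_st) = √(9.81/0.0268) = √366.0 = 19.13 rad/s.
f_n = ω_n/(2π) = 19.13/6.283 = 3.045 Hz.

3.04 Hz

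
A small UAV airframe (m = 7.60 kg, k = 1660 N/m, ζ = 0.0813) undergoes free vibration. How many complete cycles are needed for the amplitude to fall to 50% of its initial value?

2 cycles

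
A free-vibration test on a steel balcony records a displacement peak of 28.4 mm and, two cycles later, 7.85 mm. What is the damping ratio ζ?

Logarithmic decrement δ = (1/n)·ln(x₀/x_n) = (1/2)·ln(28.4/7.85) = (1/2)·ln(3.618) = 0.6429.
ζ = δ/√(4π² + δ²) = 0.6429/√(39.48 + 0.413) = 0.6429/6.316 = 0.1018.

0.102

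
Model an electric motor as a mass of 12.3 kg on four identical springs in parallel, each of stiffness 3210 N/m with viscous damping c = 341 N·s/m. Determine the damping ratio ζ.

0.429

Parallel springs add: k_eq = 4 × 3210 = 12840 N/m.
ω_n = √(k_eq/m) = √(12840/12.3) = 32.31 rad/s.
Critical damping c_c = 2√(k_eq·m) = 2√(12840 × 12.3) = 794.8 N·s/m, so ζ = c/c_c = 341/794.8 = 0.4290.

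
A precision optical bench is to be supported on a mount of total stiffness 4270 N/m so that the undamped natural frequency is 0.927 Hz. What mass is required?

ω_n = 2πf_n = 2π × 0.927 = 5.825 rad/s.
m = k/ω_n² = 4270/5.825² = 4270/33.92 = 125.9 kg.

126 kg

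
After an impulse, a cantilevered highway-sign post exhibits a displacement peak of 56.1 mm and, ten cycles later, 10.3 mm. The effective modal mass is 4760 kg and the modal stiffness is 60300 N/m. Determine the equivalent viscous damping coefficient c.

Logarithmic decrement δ = (1/n)·ln(x₀/x_n) = (1/10)·ln(56.1/10.3) = (1/10)·ln(5.447) = 0.1695.
ζ = δ/√(4π² + δ²) = 0.1695/√(39.48 + 0.0287) = 0.1695/6.285 = 0.02697.
c = ζ · 2√(km) = 0.02697 × 2√(60300 × 4760) = 0.02697 × 33880 = 913.7 N·s/m.

914 N·s/m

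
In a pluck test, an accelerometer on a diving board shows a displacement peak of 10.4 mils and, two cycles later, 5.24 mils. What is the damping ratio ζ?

0.0545

Logarithmic decrement δ = (1/n)·ln(x₀/x_n) = (1/2)·ln(10.4/5.24) = (1/2)·ln(1.985) = 0.3427.
ζ = δ/√(4π² + δ²) = 0.3427/√(39.48 + 0.117) = 0.3427/6.293 = 0.05447.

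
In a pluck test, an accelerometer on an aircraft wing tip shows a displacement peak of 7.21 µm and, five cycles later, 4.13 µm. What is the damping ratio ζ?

0.0177

Logarithmic decrement δ = (1/n)·ln(x₀/x_n) = (1/5)·ln(7.21/4.13) = (1/5)·ln(1.746) = 0.1114.
ζ = δ/√(4π² + δ²) = 0.1114/√(39.48 + 0.0124) = 0.1114/6.284 = 0.01773.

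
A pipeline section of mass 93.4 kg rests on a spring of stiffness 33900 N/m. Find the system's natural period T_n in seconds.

ω_n = √(k/m) = √(33900/93.4) = √363.0 = 19.05 rad/s.
T_n = 2π/ω_n = 6.283/19.05 = 0.3298 s.

0.330 s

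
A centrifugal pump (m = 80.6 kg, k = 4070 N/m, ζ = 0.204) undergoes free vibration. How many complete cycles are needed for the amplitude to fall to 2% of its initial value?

3 cycles

Logarithmic decrement δ = 2πζ/√(1 − ζ²) = 2π × 0.2040/√(1 − 0.0416) = 1.309.
x_n/x₀ = e^(−nδ) ≤ 0.02; take ln: n ≥ ln(1/0.02)/δ = 3.912/1.309 = 2.988.
So 3 complete cycles are required.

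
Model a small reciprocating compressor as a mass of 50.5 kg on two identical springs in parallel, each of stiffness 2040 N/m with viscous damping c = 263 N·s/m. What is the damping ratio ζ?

0.290

Parallel springs add: k_eq = 2 × 2040 = 4080 N/m.
ω_n = √(k_eq/m) = √(4080/50.5) = 8.988 rad/s.
Critical damping c_c = 2√(k_eq·m) = 2√(4080 × 50.5) = 907.8 N·s/m, so ζ = c/c_c = 263/907.8 = 0.2897.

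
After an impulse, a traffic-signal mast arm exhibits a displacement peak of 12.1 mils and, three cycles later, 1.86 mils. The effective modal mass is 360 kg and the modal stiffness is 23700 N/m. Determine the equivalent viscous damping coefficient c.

578 N·s/m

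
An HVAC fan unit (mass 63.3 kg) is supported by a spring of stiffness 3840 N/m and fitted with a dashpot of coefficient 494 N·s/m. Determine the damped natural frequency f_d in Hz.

1.07 Hz

ω_n = √(k/m) = √(3840/63.3) = 7.789 rad/s.
Critical damping c_c = 2√(k·m) = 2√(3840 × 63.3) = 986.0 N·s/m, so ζ = c/c_c = 494/986.0 = 0.5010.
ω_d = ω_n√(1 − ζ²) = 7.789 × √(1 − 0.251) = 6.741 rad/s.
f_d = ω_d/(2π) = 1.073 Hz.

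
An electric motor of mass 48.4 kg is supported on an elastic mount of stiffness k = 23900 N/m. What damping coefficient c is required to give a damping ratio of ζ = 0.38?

c_c = 2√(k·m) = 2√(23900 × 48.4) = 2151 N·s/m.
c = ζ·c_c = 0.38 × 2151 = 817.4 N·s/m.

817 N·s/m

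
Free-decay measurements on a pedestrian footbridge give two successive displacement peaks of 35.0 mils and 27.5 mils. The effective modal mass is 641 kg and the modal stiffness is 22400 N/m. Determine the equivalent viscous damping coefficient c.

291 N·s/m

Logarithmic decrement δ = (1/n)·ln(x₀/x_n) = (1/1)·ln(35.0/27.5) = (1/1)·ln(1.273) = 0.2412.
ζ = δ/√(4π² + δ²) = 0.2412/√(39.48 + 0.0582) = 0.2412/6.288 = 0.03835.
c = ζ · 2√(km) = 0.03835 × 2√(22400 × 641) = 0.03835 × 7578 = 290.7 N·s/m.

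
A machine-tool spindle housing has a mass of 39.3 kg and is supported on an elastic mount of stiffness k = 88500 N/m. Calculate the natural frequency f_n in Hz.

7.55 Hz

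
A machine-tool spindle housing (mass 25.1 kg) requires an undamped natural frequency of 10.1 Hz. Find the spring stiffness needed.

ω_n = 2πf_n = 2π × 10.1 = 63.46 rad/s.
k = m·ω_n² = 25.1 × 63.46² = 25.1 × 4027 = 101100 N/m.

101000 N/m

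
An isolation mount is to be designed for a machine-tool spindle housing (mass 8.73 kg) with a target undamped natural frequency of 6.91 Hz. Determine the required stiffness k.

16500 N/m

ω_n = 2πf_n = 2π × 6.91 = 43.42 rad/s.
k = m·ω_n² = 8.73 × 43.42² = 8.73 × 1885 = 16460 N/m.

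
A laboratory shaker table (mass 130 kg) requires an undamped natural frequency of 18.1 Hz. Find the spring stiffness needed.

ω_n = 2πf_n = 2π × 18.1 = 113.7 rad/s.
k = m·ω_n² = 130 × 113.7² = 130 × 12930 = 1681000 N/m.

1680000 N/m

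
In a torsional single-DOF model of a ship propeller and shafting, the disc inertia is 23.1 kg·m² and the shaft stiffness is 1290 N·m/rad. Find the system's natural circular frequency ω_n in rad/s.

7.47 rad/s

ω_n = √(k_t/J) = √(1290/23.1) = √55.84 = 7.473 rad/s.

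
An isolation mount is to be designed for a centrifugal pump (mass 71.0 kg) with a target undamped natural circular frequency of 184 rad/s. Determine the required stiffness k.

2400000 N/m

k = m·ω_n² = 71.0 × 184.0² = 71.0 × 33860 = 2404000 N/m.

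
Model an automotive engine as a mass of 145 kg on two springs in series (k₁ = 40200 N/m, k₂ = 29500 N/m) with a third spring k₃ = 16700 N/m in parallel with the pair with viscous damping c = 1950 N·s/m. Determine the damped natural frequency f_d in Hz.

Series pair: k_s = k₁k₂/(k₁+k₂) = (40200)(29500)/(40200 + 29500) = 17010 N/m. In parallel with k₃: k_eq = 17010 + 16700 = 33710 N/m.
ω_n = √(k_eq/m) = √(33710/145) = 15.25 rad/s.
Critical damping c_c = 2√(k_eq·m) = 2√(33710 × 145) = 4422 N·s/m, so ζ = c/c_c = 1950/4422 = 0.4410.
ω_d = ω_n√(1 − ζ²) = 15.25 × √(1 − 0.194) = 13.69 rad/s.
f_d = ω_d/(2π) = 2.178 Hz.

2.18 Hz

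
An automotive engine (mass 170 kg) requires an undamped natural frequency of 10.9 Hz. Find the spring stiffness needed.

ω_n = 2πf_n = 2π × 10.9 = 68.49 rad/s.
k = m·ω_n² = 170 × 68.49² = 170 × 4690 = 797400 N/m.

797000 N/m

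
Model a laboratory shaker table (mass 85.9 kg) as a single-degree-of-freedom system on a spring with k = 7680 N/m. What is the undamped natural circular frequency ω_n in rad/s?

ω_n = √(k/m) = √(7680/85.9) = √89.41 = 9.455 rad/s.

9.46 rad/s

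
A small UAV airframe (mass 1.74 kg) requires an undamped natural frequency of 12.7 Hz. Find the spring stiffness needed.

ω_n = 2πf_n = 2π × 12.7 = 79.80 rad/s.
k = m·ω_n² = 1.74 × 79.80² = 1.74 × 6367 = 11080 N/m.

11100 N/m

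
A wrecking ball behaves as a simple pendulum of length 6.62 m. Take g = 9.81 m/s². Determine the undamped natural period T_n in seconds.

5.16 s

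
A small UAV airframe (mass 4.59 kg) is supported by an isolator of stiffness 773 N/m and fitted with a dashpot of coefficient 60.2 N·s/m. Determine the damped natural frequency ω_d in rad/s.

11.2 rad/s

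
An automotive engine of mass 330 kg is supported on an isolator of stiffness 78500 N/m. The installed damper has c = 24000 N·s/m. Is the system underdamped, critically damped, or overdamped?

overdamped

c_c = 2√(k·m) = 10180 N·s/m; ζ = c/c_c = 24000/10180 = 2.36.
Since ζ > 1 the system is overdamped.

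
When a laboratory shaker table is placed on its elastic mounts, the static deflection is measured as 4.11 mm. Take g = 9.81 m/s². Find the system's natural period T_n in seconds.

0.129 s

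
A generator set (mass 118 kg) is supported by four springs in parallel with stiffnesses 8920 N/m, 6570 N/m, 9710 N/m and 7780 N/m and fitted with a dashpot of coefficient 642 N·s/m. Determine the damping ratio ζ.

0.163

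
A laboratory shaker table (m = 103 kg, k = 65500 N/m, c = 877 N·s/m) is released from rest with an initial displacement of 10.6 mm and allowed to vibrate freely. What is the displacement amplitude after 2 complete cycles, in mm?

ζ = c/(2√(km)) = 877/(2√(65500 × 103)) = 877/5195 = 0.1688.
Logarithmic decrement δ = 2πζ/√(1 − ζ²) = 2π × 0.1688/√(1 − 0.0285) = 1.076.
After n cycles, x_n/x₀ = e^(−nδ), so x_2 = 10.6 × e^(−2 × 1.076) = 10.6 × 0.1162 = 1.232 mm.

1.23 mm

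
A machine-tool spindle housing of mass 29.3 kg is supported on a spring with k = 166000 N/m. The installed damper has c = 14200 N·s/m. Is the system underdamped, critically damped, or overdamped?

overdamped

c_c = 2√(k·m) = 4411 N·s/m; ζ = c/c_c = 14200/4411 = 3.22.
Since ζ > 1 the system is overdamped.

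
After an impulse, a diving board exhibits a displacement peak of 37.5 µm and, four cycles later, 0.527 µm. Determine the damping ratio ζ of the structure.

Logarithmic decrement δ = (1/n)·ln(x₀/x_n) = (1/4)·ln(37.5/0.527) = (1/4)·ln(71.16) = 1.066.
ζ = δ/√(4π² + δ²) = 1.066/√(39.48 + 1.14) = 1.066/6.373 = 0.1673.

0.167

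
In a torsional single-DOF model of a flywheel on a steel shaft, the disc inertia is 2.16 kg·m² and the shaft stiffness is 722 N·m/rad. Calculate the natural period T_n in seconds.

0.344 s

ω_n = √(k_t/J) = √(722/2.16) = √334.3 = 18.28 rad/s.
T_n = 2π/ω_n = 6.283/18.28 = 0.3437 s.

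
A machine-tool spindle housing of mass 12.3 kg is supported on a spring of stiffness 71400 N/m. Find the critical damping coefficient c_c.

c_c = 2√(k·m) = 2√(71400 × 12.3) = 2 × 937.1 = 1874 N·s/m.

1870 N·s/m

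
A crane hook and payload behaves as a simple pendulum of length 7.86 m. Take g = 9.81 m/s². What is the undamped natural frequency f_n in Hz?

For a simple pendulum ω_n = √(g/L) = √(9.81/7.86) = √1.248 = 1.117 rad/s.
f_n = ω_n/(2π) = 1.117/6.283 = 0.1778 Hz.

0.178 Hz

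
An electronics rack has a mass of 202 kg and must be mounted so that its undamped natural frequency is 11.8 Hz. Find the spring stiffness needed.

1110000 N/m

ω_n = 2πf_n = 2π × 11.8 = 74.14 rad/s.
k = m·ω_n² = 202 × 74.14² = 202 × 5497 = 1110000 N/m.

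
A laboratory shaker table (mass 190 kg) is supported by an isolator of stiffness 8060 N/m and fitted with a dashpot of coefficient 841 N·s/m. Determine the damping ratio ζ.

0.340

ω_n = √(k/m) = √(8060/190) = 6.513 rad/s.
Critical damping c_c = 2√(k·m) = 2√(8060 × 190) = 2475 N·s/m, so ζ = c/c_c = 841/2475 = 0.3398.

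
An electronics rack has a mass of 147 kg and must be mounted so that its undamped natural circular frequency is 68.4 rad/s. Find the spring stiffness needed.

k = m·ω_n² = 147 × 68.40² = 147 × 4679 = 687700 N/m.

688000 N/m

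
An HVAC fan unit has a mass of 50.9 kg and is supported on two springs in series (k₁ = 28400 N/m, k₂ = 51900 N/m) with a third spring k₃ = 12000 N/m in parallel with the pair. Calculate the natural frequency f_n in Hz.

Series pair: k_s = k₁k₂/(k₁+k₂) = (28400)(51900)/(28400 + 51900) = 18360 N/m. In parallel with k₃: k_eq = 18360 + 12000 = 30360 N/m.
ω_n = √(k_eq/m) = √(30360/50.9) = √596.4 = 24.42 rad/s.
f_n = ω_n/(2π) = 24.42/6.283 = 3.887 Hz.

3.89 Hz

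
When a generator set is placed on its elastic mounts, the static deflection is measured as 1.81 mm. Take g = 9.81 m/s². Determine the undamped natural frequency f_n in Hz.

11.7 Hz

ω_n = √(g/δ_st) = √(9.81/0.00181) = √5420 = 73.62 rad/s.
f_n = ω_n/(2π) = 73.62/6.283 = 11.72 Hz.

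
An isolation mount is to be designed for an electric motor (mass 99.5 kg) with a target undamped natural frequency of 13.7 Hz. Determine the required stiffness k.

737000 N/m

ω_n = 2πf_n = 2π × 13.7 = 86.08 rad/s.
k = m·ω_n² = 99.5 × 86.08² = 99.5 × 7410 = 737300 N/m.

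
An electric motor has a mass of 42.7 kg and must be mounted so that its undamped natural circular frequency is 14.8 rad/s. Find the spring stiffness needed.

k = m·ω_n² = 42.7 × 14.80² = 42.7 × 219.0 = 9353 N/m.

9350 N/m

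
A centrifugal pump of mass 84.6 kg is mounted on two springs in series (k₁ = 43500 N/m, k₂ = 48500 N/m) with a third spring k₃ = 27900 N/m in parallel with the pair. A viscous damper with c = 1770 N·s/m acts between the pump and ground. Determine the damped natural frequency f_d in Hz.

3.53 Hz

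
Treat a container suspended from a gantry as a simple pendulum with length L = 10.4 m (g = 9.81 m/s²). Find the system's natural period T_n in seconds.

For a simple pendulum ω_n = √(g/L) = √(9.81/10.4) = √0.9433 = 0.9712 rad/s.
T_n = 2π/ω_n = 6.283/0.9712 = 6.469 s.

6.47 s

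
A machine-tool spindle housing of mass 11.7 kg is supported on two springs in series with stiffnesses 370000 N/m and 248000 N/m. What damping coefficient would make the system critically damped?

2640 N·s/m

Series springs: 1/k_eq = 1/370000 + 1/248000 = 6.735×10^-6, so k_eq = 148500 N/m.
c_c = 2√(k_eq·m) = 2√(148500 × 11.7) = 2 × 1318 = 2636 N·s/m.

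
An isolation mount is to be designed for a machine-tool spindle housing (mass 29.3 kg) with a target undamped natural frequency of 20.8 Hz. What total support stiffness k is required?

ω_n = 2πf_n = 2π × 20.8 = 130.7 rad/s.
k = m·ω_n² = 29.3 × 130.7² = 29.3 × 17080 = 500400 N/m.

500000 N/m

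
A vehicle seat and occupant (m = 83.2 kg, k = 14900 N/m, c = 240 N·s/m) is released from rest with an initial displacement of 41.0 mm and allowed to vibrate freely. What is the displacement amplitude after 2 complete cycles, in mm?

ζ = c/(2√(km)) = 240/(2√(14900 × 83.2)) = 240/2227 = 0.1078.
Logarithmic decrement δ = 2πζ/√(1 − ζ²) = 2π × 0.1078/√(1 − 0.0116) = 0.6812.
After n cycles, x_n/x₀ = e^(−nδ), so x_2 = 41.0 × e^(−2 × 0.6812) = 41.0 × 0.2561 = 10.50 mm.

10.5 mm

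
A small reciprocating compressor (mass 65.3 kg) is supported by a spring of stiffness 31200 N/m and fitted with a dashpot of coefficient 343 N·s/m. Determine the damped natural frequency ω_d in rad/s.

ω_n = √(k/m) = √(31200/65.3) = 21.86 rad/s.
Critical damping c_c = 2√(k·m) = 2√(31200 × 65.3) = 2855 N·s/m, so ζ = c/c_c = 343/2855 = 0.1202.
ω_d = ω_n√(1 − ζ²) = 21.86 × √(1 − 0.0144) = 21.70 rad/s.

21.7 rad/s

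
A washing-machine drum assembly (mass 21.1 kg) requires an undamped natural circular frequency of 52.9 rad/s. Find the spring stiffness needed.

59000 N/m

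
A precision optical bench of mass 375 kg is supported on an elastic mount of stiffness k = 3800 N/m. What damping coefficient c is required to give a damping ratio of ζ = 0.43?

1030 N·s/m

c_c = 2√(k·m) = 2√(3800 × 375) = 2387 N·s/m.
c = ζ·c_c = 0.43 × 2387 = 1027 N·s/m.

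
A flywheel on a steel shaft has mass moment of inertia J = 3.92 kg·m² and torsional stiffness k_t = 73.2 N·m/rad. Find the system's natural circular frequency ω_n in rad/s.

4.32 rad/s

ω_n = √(k_t/J) = √(73.2/3.92) = √18.67 = 4.321 rad/s.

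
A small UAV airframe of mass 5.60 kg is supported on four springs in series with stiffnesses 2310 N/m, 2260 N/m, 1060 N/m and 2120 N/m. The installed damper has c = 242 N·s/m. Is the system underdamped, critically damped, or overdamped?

Series springs: 1/k_eq = 1/2310 + 1/2260 + 1/1060 + 1/2120 = 0.002290, so k_eq = 436.6 N/m.
c_c = 2√(k_eq·m) = 98.89 N·s/m; ζ = c/c_c = 242/98.89 = 2.45.
Since ζ > 1 the system is overdamped.

overdamped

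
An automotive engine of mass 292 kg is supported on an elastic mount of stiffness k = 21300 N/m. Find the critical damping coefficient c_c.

c_c = 2√(k·m) = 2√(21300 × 292) = 2 × 2494 = 4988 N·s/m.

4990 N·s/m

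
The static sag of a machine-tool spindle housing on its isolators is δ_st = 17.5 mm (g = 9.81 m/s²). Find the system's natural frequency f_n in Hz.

ω_n = √(g/δ_st) = √(9.81/0.0175) = √560.6 = 23.68 rad/s.
f_n = ω_n/(2π) = 23.68/6.283 = 3.768 Hz.

3.77 Hz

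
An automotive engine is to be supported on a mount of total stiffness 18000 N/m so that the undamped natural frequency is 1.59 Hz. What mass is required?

180 kg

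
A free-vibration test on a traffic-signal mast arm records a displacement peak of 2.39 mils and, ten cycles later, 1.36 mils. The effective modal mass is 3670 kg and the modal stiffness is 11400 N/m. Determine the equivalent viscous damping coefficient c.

116 N·s/m

Logarithmic decrement δ = (1/n)·ln(x₀/x_n) = (1/10)·ln(2.39/1.36) = (1/10)·ln(1.757) = 0.05638.
ζ = δ/√(4π² + δ²) = 0.05638/√(39.48 + 0.00318) = 0.05638/6.283 = 0.008973.
c = ζ · 2√(km) = 0.008973 × 2√(11400 × 3670) = 0.008973 × 12940 = 116.1 N·s/m.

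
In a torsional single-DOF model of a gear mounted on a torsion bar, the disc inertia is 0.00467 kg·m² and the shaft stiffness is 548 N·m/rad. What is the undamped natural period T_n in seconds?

0.0183 s

ω_n = √(k_t/J) = √(548/0.00467) = √117300 = 342.6 rad/s.
T_n = 2π/ω_n = 6.283/342.6 = 0.01834 s.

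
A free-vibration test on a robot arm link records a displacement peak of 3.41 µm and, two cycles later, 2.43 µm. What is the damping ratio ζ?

Logarithmic decrement δ = (1/n)·ln(x₀/x_n) = (1/2)·ln(3.41/2.43) = (1/2)·ln(1.403) = 0.1694.
ζ = δ/√(4π² + δ²) = 0.1694/√(39.48 + 0.0287) = 0.1694/6.285 = 0.02695.

0.0270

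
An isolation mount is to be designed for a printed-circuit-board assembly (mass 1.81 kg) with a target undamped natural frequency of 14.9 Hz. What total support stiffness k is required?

15900 N/m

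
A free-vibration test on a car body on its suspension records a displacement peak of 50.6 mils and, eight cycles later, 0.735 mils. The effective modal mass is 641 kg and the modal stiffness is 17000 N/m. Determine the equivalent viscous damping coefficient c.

554 N·s/m

Logarithmic decrement δ = (1/n)·ln(x₀/x_n) = (1/8)·ln(50.6/0.735) = (1/8)·ln(68.84) = 0.5290.
ζ = δ/√(4π² + δ²) = 0.5290/√(39.48 + 0.280) = 0.5290/6.305 = 0.08389.
c = ζ · 2√(km) = 0.08389 × 2√(17000 × 641) = 0.08389 × 6602 = 553.9 N·s/m.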